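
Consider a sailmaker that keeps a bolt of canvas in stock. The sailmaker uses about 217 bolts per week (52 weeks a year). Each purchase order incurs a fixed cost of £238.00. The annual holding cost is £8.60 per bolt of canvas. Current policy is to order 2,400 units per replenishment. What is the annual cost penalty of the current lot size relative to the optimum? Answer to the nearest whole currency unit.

Extra cost ≈ £4,643 per year

Annual demand D = 217 × 52 = 11,284.
EOQ = √(2DS/H) = √(2 × 11,284 × 238 / 8.6) ≈ 790.29.
Cost at Q* = (D/Q*)S + (Q*/2)H = √(2DSH) ≈ £6,796.48.
Cost at Q = 2,400: (11,284/2,400)×238 + (2,400/2)×8.6 = £1,119.00 + £10,320.00 = £11,439.00.
Excess = £11,439.00 − £6,796.48 = £4,642.51.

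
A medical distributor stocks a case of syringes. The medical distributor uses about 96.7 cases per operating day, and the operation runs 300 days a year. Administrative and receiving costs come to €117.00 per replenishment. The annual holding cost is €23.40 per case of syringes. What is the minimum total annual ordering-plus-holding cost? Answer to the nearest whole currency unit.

TC* ≈ €12,603

Annual demand D = 96.7 × 300 = 29,010.
EOQ = √(2DS/H) = √(2 × 29,010 × 117 / 23.4) ≈ 538.61.
At Q*, ordering cost (D/Q*)S equals holding cost (Q*/2)H, each = √(DSH/2).
Minimum total = √(2DSH) = √(2 × 29,010 × 117 × 23.4) ≈ 12603.458.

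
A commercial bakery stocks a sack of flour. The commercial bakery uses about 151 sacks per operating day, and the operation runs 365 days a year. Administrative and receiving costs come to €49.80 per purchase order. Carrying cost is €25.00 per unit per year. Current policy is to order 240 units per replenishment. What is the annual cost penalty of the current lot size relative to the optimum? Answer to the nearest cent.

Annual demand D = 151 × 365 = 55,115.
EOQ = √(2DS/H) = √(2 × 55,115 × 49.8 / 25) ≈ 468.59.
Cost at Q* = (D/Q*)S + (Q*/2)H = √(2DSH) ≈ €11,714.79.
Cost at Q = 240: (55,115/240)×49.8 + (240/2)×25 = €11,436.36 + €3,000.00 = €14,436.36.
Excess = €14,436.36 − €11,714.79 = €2,721.57.

Extra cost ≈ €2,721.57 per year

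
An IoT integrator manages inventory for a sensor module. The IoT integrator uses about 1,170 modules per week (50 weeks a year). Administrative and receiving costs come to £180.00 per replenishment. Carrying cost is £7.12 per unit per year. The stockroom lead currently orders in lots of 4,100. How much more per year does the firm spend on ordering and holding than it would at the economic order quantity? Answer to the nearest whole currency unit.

Annual demand D = 1,170 × 50 = 58,500.
EOQ = √(2DS/H) = √(2 × 58,500 × 180 / 7.12) ≈ 1719.84.
Cost at Q* = (D/Q*)S + (Q*/2)H = √(2DSH) ≈ £12,245.29.
Cost at Q = 4,100: (58,500/4,100)×180 + (4,100/2)×7.12 = £2,568.29 + £14,596.00 = £17,164.29.
Excess = £17,164.29 − £12,245.29 = £4,919.00.

Extra cost ≈ £4,919 per year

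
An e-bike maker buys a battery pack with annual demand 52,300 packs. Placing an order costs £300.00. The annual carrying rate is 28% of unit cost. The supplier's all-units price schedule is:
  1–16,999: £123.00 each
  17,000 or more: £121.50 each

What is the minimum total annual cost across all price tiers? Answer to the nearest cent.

TC* ≈ £6,465,774.42

Holding cost per unit per year at price C is H = 0.28·C.
Candidates are each tier's EOQ (if it falls in that tier) and each price-break quantity.
EOQ at £123.00 = 954.5 (feasible in tier 1): TC = 52,300×£123.00 + (52,300/954.5)×300 + (954.5/2)×0.28×£123.00 = £6,465,774.42.
EOQ at £121.50 = 960.4 < 17000, so use break Q=17000: TC = 52,300×£121.50 + (52,300/17000.0)×300 + (17000.0/2)×0.28×£121.50 = £6,644,542.94.
Lowest total cost among the candidates is at Q = 954.5.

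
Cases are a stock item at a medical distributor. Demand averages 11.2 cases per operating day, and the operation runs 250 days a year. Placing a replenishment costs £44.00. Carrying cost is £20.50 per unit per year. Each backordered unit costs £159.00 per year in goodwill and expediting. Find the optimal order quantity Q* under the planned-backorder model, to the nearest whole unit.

Annual demand D = 11.2 × 250 = 2,800.
With planned backorders, Q* = √(2DS/H) · √((H+B)/B).
√(2DS/H) = √(2 × 2,800 × 44 / 20.5) = 109.634.
√((H+B)/B) = √((20.5+159)/159) = 1.0625.
Q* ≈ 116.487.

Q* ≈ 116 cases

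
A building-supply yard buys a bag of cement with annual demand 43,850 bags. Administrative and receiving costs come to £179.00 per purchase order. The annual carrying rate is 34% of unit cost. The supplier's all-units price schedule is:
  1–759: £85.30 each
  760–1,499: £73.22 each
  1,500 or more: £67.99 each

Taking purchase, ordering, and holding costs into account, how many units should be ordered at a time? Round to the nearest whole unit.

Holding cost per unit per year at price C is H = 0.34·C.
Evaluate total cost at each tier's feasible EOQ or, if the EOQ is below the tier, at the tier's minimum quantity.
EOQ at £85.30 = 735.7 (feasible in tier 1): TC = 43,850×£85.30 + (43,850/735.7)×179 + (735.7/2)×0.34×£85.30 = £3,761,742.34.
EOQ at £73.22 = 794.1 (feasible in tier 2): TC = 43,850×£73.22 + (43,850/794.1)×179 + (794.1/2)×0.34×£73.22 = £3,230,465.81.
EOQ at £67.99 = 824.1 < 1500, so use break Q=1500: TC = 43,850×£67.99 + (43,850/1500.0)×179 + (1500.0/2)×0.34×£67.99 = £3,003,931.72.
Lowest total cost is £3,003,931.72 at Q = 1500.0.

Q* ≈ 1,500 bags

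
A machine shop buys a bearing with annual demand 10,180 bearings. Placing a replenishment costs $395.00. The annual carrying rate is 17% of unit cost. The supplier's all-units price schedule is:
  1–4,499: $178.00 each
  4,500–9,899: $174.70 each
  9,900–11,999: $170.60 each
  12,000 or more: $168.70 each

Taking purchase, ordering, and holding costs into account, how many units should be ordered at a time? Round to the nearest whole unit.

Holding cost per unit per year at price C is H = 0.17·C.
Evaluate total cost at each tier's feasible EOQ or, if the EOQ is below the tier, at the tier's minimum quantity.
EOQ at $178.00 = 515.5 (feasible in tier 1): TC = 10,180×$178.00 + (10,180/515.5)×395 + (515.5/2)×0.17×$178.00 = $1,827,639.90.
EOQ at $174.70 = 520.4 < 4500, so use break Q=4500: TC = 10,180×$174.70 + (10,180/4500.0)×395 + (4500.0/2)×0.17×$174.70 = $1,846,162.33.
EOQ at $170.60 = 526.6 < 9900, so use break Q=9900: TC = 10,180×$170.60 + (10,180/9900.0)×395 + (9900.0/2)×0.17×$170.60 = $1,880,674.07.
EOQ at $168.70 = 529.5 < 12000, so use break Q=12000: TC = 10,180×$168.70 + (10,180/12000.0)×395 + (12000.0/2)×0.17×$168.70 = $1,889,775.09.
Lowest total cost is $1,827,639.90 at Q = 515.5.

Q* ≈ 516 bearings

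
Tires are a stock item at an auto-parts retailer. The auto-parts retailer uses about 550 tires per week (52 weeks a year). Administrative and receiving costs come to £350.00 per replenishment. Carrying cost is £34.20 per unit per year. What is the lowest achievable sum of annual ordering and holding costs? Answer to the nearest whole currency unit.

TC* ≈ £26,166

Annual demand D = 550 × 52 = 28,600.
The optimal lot size = √(2DS/H) = √(2 × 28,600 × 350 / 34.2) ≈ 765.10.
At Q*, ordering cost (D/Q*)S equals holding cost (Q*/2)H, each = √(DSH/2).
Minimum total = √(2DSH) = √(2 × 28,600 × 350 × 34.2) ≈ 26166.467.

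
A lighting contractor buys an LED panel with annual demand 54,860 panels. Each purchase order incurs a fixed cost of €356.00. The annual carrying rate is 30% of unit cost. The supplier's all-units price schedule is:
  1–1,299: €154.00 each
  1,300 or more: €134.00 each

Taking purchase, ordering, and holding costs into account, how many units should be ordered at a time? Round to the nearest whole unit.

Q* ≈ 1,300 panels

Holding cost per unit per year at price C is H = 0.30·C.
Candidates are each tier's EOQ (if it falls in that tier) and each price-break quantity.
EOQ at €154.00 = 919.5 (feasible in tier 1): TC = 54,860×€154.00 + (54,860/919.5)×356 + (919.5/2)×0.30×€154.00 = €8,490,920.43.
EOQ at €134.00 = 985.7 < 1300, so use break Q=1300: TC = 54,860×€134.00 + (54,860/1300.0)×356 + (1300.0/2)×0.30×€134.00 = €7,392,393.20.
Lowest total cost is €7,392,393.20 at Q = 1300.0.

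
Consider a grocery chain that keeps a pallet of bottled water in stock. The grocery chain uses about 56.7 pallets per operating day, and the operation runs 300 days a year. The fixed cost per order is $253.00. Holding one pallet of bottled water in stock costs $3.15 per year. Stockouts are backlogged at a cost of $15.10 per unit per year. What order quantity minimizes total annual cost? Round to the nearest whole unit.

Q* ≈ 1,817 pallets

Annual demand D = 56.7 × 300 = 17,010.
With planned backorders, Q* = √(2DS/H) · √((H+B)/B).
√(2DS/H) = √(2 × 17,010 × 253 / 3.15) = 1652.997.
√((H+B)/B) = √((3.15+15.1)/15.1) = 1.0994.
Q* ≈ 1817.252.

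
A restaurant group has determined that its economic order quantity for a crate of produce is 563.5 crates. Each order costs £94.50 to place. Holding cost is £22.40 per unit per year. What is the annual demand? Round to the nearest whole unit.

D ≈ 37,633 crates per year

Invert the EOQ relation Q*² = 2DS/H.
From Q* = √(2DS/H): D = Q*²H / (2S) = 563.5² × 22.4 / (2 × 94.5) = 37633.452.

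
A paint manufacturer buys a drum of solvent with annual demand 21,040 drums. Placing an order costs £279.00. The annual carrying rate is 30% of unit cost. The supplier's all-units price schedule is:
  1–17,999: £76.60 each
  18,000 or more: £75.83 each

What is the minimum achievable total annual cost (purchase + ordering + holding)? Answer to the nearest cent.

Holding cost per unit per year at price C is H = 0.30·C.
For each price level, check whether its EOQ is feasible; otherwise the best quantity at that price is the breakpoint.
EOQ at £76.60 = 714.8 (feasible in tier 1): TC = 21,040×£76.60 + (21,040/714.8)×279 + (714.8/2)×0.30×£76.60 = £1,628,089.36.
EOQ at £75.83 = 718.4 < 18000, so use break Q=18000: TC = 21,040×£75.83 + (21,040/18000.0)×279 + (18000.0/2)×0.30×£75.83 = £1,800,530.32.
Lowest total cost among the candidates is at Q = 714.8.

TC* ≈ £1,628,089.36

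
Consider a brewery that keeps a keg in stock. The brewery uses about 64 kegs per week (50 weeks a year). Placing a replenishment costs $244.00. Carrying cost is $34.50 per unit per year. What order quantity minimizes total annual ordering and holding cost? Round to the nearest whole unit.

Annual demand D = 64 × 50 = 3,200.
EOQ = √(2DS / H) = √(2 × 3,200 × 244 / 34.5).
= √(1,561,600 / 34.5) = √45,263.7681 ≈ 212.753.

Q* ≈ 213 kegs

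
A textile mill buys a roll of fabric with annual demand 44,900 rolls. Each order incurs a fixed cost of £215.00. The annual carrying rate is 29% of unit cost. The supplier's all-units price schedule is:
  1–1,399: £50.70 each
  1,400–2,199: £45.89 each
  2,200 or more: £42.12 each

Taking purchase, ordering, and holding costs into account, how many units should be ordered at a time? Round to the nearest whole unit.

Q* ≈ 2,200 rolls

Holding cost per unit per year at price C is H = 0.29·C.
For each price level, check whether its EOQ is feasible; otherwise the best quantity at that price is the breakpoint.
EOQ at £50.70 = 1145.9 (feasible in tier 1): TC = 44,900×£50.70 + (44,900/1145.9)×215 + (1145.9/2)×0.29×£50.70 = £2,293,278.47.
EOQ at £45.89 = 1204.5 < 1400, so use break Q=1400: TC = 44,900×£45.89 + (44,900/1400.0)×215 + (1400.0/2)×0.29×£45.89 = £2,076,672.03.
EOQ at £42.12 = 1257.2 < 2200, so use break Q=2200: TC = 44,900×£42.12 + (44,900/2200.0)×215 + (2200.0/2)×0.29×£42.12 = £1,909,012.23.
Lowest total cost is £1,909,012.23 at Q = 2200.0.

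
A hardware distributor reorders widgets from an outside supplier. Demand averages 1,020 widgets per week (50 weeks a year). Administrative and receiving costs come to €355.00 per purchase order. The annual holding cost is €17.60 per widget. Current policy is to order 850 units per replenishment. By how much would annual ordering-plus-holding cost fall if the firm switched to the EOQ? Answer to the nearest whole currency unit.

Annual demand D = 1,020 × 50 = 51,000.
EOQ = √(2DS/H) = √(2 × 51,000 × 355 / 17.6) ≈ 1434.36.
Cost at Q* = (D/Q*)S + (Q*/2)H = √(2DSH) ≈ €25,244.72.
Cost at Q = 850: (51,000/850)×355 + (850/2)×17.6 = €21,300.00 + €7,480.00 = €28,780.00.
Excess = €28,780.00 − €25,244.72 = €3,535.28.

Extra cost ≈ €3,535 per year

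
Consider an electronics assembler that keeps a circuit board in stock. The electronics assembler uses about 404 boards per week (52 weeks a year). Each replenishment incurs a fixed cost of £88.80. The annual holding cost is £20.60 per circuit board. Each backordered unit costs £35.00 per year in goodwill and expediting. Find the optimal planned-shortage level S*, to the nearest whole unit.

Annual demand D = 404 × 52 = 21,008.
With planned backorders, Q* = √(2DS/H) · √((H+B)/B).
√(2DS/H) = √(2 × 21,008 × 88.8 / 20.6) = 425.579.
√((H+B)/B) = √((20.6+35)/35) = 1.2604.
Q* ≈ 536.394.
S* = Q* · H/(H+B) = 536.394 × 20.6/55.6 ≈ 198.736.

S* ≈ 199 boards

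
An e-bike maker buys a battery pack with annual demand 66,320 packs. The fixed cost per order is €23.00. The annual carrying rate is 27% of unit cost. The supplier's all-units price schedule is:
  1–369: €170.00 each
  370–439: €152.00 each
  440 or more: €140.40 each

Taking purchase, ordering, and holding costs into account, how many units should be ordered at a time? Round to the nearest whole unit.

Holding cost per unit per year at price C is H = 0.27·C.
Evaluate total cost at each tier's feasible EOQ or, if the EOQ is below the tier, at the tier's minimum quantity.
EOQ at €170.00 = 257.8 (feasible in tier 1): TC = 66,320×€170.00 + (66,320/257.8)×23 + (257.8/2)×0.27×€170.00 = €11,286,233.34.
EOQ at €152.00 = 272.6 < 370, so use break Q=370: TC = 66,320×€152.00 + (66,320/370.0)×23 + (370.0/2)×0.27×€152.00 = €10,092,354.99.
EOQ at €140.40 = 283.7 < 440, so use break Q=440: TC = 66,320×€140.40 + (66,320/440.0)×23 + (440.0/2)×0.27×€140.40 = €9,323,134.49.
Lowest total cost is €9,323,134.49 at Q = 440.0.

Q* ≈ 440 packs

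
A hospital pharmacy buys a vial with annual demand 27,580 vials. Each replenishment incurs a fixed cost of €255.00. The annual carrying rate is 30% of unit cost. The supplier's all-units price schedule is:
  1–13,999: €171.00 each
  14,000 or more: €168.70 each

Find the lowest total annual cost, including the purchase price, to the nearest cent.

Holding cost per unit per year at price C is H = 0.30·C.
For each price level, check whether its EOQ is feasible; otherwise the best quantity at that price is the breakpoint.
EOQ at €171.00 = 523.6 (feasible in tier 1): TC = 27,580×€171.00 + (27,580/523.6)×255 + (523.6/2)×0.30×€171.00 = €4,743,042.16.
EOQ at €168.70 = 527.2 < 14000, so use break Q=14000: TC = 27,580×€168.70 + (27,580/14000.0)×255 + (14000.0/2)×0.30×€168.70 = €5,007,518.35.
Lowest total cost among the candidates is at Q = 523.6.

TC* ≈ €4,743,042.16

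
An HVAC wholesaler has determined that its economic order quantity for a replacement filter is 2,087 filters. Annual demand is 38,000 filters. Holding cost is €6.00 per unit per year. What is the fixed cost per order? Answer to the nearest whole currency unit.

The basic EOQ model gives Q* = √(2DS/H); rearrange for the unknown.
From Q* = √(2DS/H): S = Q*²H / (2D) = 2,087² × 6 / (2 × 38,000) = 343.8607.

S ≈ €344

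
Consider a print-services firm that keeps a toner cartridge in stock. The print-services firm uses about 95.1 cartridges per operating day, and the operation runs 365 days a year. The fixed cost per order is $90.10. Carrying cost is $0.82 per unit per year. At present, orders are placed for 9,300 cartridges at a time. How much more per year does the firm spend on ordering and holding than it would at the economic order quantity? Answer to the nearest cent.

Annual demand D = 95.1 × 365 = 34,711.5.
EOQ = √(2DS/H) = √(2 × 34,711.5 × 90.1 / 0.82) ≈ 2761.89.
Cost at Q* = (D/Q*)S + (Q*/2)H = √(2DSH) ≈ $2,264.75.
Cost at Q = 9,300: (34,711.5/9,300)×90.1 + (9,300/2)×0.82 = $336.29 + $3,813.00 = $4,149.29.
Excess = $4,149.29 − $2,264.75 = $1,884.54.

Extra cost ≈ $1,884.54 per year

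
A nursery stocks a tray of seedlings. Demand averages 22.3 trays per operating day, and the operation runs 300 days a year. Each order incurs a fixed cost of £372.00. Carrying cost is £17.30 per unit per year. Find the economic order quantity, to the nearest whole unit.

Q* ≈ 536 trays

Annual demand D = 22.3 × 300 = 6,690.
EOQ = √(2DS / H) = √(2 × 6,690 × 372 / 17.3).
= √(4,977,360 / 17.3) = √287,708.6705 ≈ 536.385.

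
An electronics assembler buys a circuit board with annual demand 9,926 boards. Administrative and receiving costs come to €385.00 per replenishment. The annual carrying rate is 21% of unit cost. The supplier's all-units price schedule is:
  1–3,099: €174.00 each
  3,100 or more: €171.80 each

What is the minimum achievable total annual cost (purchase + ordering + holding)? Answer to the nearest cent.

Holding cost per unit per year at price C is H = 0.21·C.
Candidates are each tier's EOQ (if it falls in that tier) and each price-break quantity.
EOQ at €174.00 = 457.3 (feasible in tier 1): TC = 9,926×€174.00 + (9,926/457.3)×385 + (457.3/2)×0.21×€174.00 = €1,743,835.55.
EOQ at €171.80 = 460.3 < 3100, so use break Q=3100: TC = 9,926×€171.80 + (9,926/3100.0)×385 + (3100.0/2)×0.21×€171.80 = €1,762,440.45.
Lowest total cost among the candidates is at Q = 457.3.

TC* ≈ €1,743,835.55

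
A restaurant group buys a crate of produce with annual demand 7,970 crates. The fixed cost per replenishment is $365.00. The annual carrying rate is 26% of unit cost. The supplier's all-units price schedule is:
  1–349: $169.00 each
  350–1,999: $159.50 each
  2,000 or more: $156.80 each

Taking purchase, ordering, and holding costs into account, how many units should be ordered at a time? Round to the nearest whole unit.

Holding cost per unit per year at price C is H = 0.26·C.
Evaluate total cost at each tier's feasible EOQ or, if the EOQ is below the tier, at the tier's minimum quantity.
Tier 1 ($169.00): EOQ = 363.9 exceeds tier's upper bound 349, so this tier is dominated.
EOQ at $159.50 = 374.6 (feasible in tier 2): TC = 7,970×$159.50 + (7,970/374.6)×365 + (374.6/2)×0.26×$159.50 = $1,286,748.08.
EOQ at $156.80 = 377.8 < 2000, so use break Q=2000: TC = 7,970×$156.80 + (7,970/2000.0)×365 + (2000.0/2)×0.26×$156.80 = $1,291,918.52.
Lowest total cost is $1,286,748.08 at Q = 374.6.

Q* ≈ 375 crates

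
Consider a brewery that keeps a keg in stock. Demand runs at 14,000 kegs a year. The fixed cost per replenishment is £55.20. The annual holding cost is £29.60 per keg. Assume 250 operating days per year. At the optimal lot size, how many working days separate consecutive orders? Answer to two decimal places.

EOQ = √(2DS/H) = √(2 × 14,000 × 55.2 / 29.6) ≈ 228.51.
Cycle time = Q*/D × 250 = 228.51 / 14,000 × 250 ≈ 4.081 days.

T ≈ 4.08 days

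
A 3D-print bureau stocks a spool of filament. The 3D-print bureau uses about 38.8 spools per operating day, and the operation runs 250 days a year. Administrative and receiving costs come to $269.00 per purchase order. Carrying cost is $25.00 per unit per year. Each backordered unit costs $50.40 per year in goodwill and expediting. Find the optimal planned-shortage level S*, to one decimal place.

Annual demand D = 38.8 × 250 = 9,700.
With planned backorders, Q* = √(2DS/H) · √((H+B)/B).
√(2DS/H) = √(2 × 9,700 × 269 / 25) = 456.885.
√((H+B)/B) = √((25+50.4)/50.4) = 1.2231.
Q* ≈ 558.827.
S* = Q* · H/(H+B) = 558.827 × 25/75.4 ≈ 185.287.

S* ≈ 185.3 spools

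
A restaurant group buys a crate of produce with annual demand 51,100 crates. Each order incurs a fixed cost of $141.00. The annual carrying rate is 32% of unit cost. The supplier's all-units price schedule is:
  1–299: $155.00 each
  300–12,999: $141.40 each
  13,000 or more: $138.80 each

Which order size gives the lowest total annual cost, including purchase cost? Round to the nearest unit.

Q* ≈ 564 crates

Holding cost per unit per year at price C is H = 0.32·C.
For each price level, check whether its EOQ is feasible; otherwise the best quantity at that price is the breakpoint.
Tier 1 ($155.00): EOQ = 539.0 exceeds tier's upper bound 299, so this tier is dominated.
EOQ at $141.40 = 564.3 (feasible in tier 2): TC = 51,100×$141.40 + (51,100/564.3)×141 + (564.3/2)×0.32×$141.40 = $7,251,074.93.
EOQ at $138.80 = 569.6 < 13000, so use break Q=13000: TC = 51,100×$138.80 + (51,100/13000.0)×141 + (13000.0/2)×0.32×$138.80 = $7,381,938.24.
Lowest total cost is $7,251,074.93 at Q = 564.3.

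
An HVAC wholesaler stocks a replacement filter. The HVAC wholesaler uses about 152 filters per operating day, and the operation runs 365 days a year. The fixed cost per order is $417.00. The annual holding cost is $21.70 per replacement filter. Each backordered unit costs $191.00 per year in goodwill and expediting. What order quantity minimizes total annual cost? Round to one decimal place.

Annual demand D = 152 × 365 = 55,480.
With planned backorders, Q* = √(2DS/H) · √((H+B)/B).
√(2DS/H) = √(2 × 55,480 × 417 / 21.7) = 1460.230.
√((H+B)/B) = √((21.7+191)/191) = 1.0553.
Q* ≈ 1540.950.

Q* ≈ 1,540.9 filters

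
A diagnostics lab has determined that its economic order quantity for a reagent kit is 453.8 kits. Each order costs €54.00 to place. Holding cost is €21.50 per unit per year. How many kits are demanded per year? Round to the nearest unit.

The basic EOQ model gives Q* = √(2DS/H); rearrange for the unknown.
From Q* = √(2DS/H): D = Q*²H / (2S) = 453.8² × 21.5 / (2 × 54) = 40996.208.

D ≈ 40,996 kits per year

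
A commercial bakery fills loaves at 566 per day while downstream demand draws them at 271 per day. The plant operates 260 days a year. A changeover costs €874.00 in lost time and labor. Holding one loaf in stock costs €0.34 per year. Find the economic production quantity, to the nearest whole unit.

Annual demand D = 271 × 260 = 70,460.
Production build-up factor (1 − d/p) = 1 − 271/566 = 0.5212.
Q* = √(2DS / (H(1 − d/p))) = √(2 × 70,460 × 874 / (0.34 × 0.5212)).
= √(123,164,080 / 0.1772) ≈ 26363.301.

Q* ≈ 26,363 loaves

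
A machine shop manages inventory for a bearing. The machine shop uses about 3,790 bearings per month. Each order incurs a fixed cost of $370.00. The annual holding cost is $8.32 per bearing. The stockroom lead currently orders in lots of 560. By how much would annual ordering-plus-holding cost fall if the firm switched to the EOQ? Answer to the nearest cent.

Extra cost ≈ $15,645.35 per year

Annual demand D = 3,790 × 12 = 45,480.
EOQ = √(2DS/H) = √(2 × 45,480 × 370 / 8.32) ≈ 2011.24.
Cost at Q* = (D/Q*)S + (Q*/2)H = √(2DSH) ≈ $16,733.54.
Cost at Q = 560: (45,480/560)×370 + (560/2)×8.32 = $30,049.29 + $2,329.60 = $32,378.89.
Excess = $32,378.89 − $16,733.54 = $15,645.35.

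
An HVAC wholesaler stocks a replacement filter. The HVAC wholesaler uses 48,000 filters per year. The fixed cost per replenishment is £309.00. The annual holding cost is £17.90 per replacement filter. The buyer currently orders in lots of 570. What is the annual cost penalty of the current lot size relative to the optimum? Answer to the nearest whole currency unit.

EOQ = √(2DS/H) = √(2 × 48,000 × 309 / 17.9) ≈ 1287.33.
Cost at Q* = (D/Q*)S + (Q*/2)H = √(2DSH) ≈ £23,043.12.
Cost at Q = 570: (48,000/570)×309 + (570/2)×17.9 = £26,021.05 + £5,101.50 = £31,122.55.
Excess = £31,122.55 − £23,043.12 = £8,079.43.

Extra cost ≈ £8,079 per year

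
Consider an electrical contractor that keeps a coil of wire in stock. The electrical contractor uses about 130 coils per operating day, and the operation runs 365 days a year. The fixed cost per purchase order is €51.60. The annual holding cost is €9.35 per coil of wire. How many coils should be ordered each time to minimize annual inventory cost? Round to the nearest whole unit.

Q* ≈ 724 coils

Annual demand D = 130 × 365 = 47,450.
EOQ = √(2DS / H) = √(2 × 47,450 × 51.6 / 9.35).
= √(4,896,840 / 9.35) = √523,726.2032 ≈ 723.689.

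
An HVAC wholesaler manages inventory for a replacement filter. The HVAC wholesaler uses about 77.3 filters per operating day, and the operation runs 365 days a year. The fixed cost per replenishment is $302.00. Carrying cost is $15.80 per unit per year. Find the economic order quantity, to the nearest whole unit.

Q* ≈ 1,039 filters

Annual demand D = 77.3 × 365 = 28,214.5.
EOQ = √(2DS / H) = √(2 × 28,214.5 × 302 / 15.8).
= √(17,041,558 / 15.8) = √1,078,579.6203 ≈ 1038.547.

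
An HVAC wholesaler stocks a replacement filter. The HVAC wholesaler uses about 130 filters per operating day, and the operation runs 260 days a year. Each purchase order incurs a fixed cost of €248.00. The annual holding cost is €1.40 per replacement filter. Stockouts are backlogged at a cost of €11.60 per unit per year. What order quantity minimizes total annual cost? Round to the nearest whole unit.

Annual demand D = 130 × 260 = 33,800.
With planned backorders, Q* = √(2DS/H) · √((H+B)/B).
√(2DS/H) = √(2 × 33,800 × 248 / 1.4) = 3460.471.
√((H+B)/B) = √((1.4+11.6)/11.6) = 1.0586.
Q* ≈ 3663.345.

Q* ≈ 3,663 filters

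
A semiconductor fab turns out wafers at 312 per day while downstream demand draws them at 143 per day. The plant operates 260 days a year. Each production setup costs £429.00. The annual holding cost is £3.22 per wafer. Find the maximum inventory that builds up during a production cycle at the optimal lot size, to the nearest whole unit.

Annual demand D = 143 × 260 = 37,180.
Production build-up factor (1 − d/p) = 1 − 143/312 = 0.5417.
Q* = √(2DS / (H(1 − d/p))) = √(2 × 37,180 × 429 / (3.22 × 0.5417)).
= √(31,900,440 / 1.7442) ≈ 4276.656.
Maximum inventory = Q*(1 − d/p) = 4276.656 × 0.5417 ≈ 2316.522.

I_max ≈ 2,317 wafers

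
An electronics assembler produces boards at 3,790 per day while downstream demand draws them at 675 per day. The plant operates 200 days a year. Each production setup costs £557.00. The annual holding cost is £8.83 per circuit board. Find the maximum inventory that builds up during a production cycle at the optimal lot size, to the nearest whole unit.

I_max ≈ 3,741 boards

Annual demand D = 675 × 200 = 135,000.
Production build-up factor (1 − d/p) = 1 − 675/3,790 = 0.8219.
Q* = √(2DS / (H(1 − d/p))) = √(2 × 135,000 × 557 / (8.83 × 0.8219)).
= √(150,390,000 / 7.2574) ≈ 4552.183.
Maximum inventory = Q*(1 − d/p) = 4552.183 × 0.8219 ≈ 3741.438.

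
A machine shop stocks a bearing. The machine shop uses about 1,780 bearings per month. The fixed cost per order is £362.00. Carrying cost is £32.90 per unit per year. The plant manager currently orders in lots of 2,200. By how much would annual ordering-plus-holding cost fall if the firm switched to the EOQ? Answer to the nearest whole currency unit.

Annual demand D = 1,780 × 12 = 21,360.
EOQ = √(2DS/H) = √(2 × 21,360 × 362 / 32.9) ≈ 685.60.
Cost at Q* = (D/Q*)S + (Q*/2)H = √(2DSH) ≈ £22,556.30.
Cost at Q = 2,200: (21,360/2,200)×362 + (2,200/2)×32.9 = £3,514.69 + £36,190.00 = £39,704.69.
Excess = £39,704.69 − £22,556.30 = £17,148.39.

Extra cost ≈ £17,148 per year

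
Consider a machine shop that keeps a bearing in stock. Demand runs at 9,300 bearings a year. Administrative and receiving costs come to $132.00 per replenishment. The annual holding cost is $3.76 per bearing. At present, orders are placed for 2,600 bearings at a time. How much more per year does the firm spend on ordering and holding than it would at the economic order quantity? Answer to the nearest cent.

Extra cost ≈ $2,321.81 per year

EOQ = √(2DS/H) = √(2 × 9,300 × 132 / 3.76) ≈ 808.07.
Cost at Q* = (D/Q*)S + (Q*/2)H = √(2DSH) ≈ $3,038.35.
Cost at Q = 2,600: (9,300/2,600)×132 + (2,600/2)×3.76 = $472.15 + $4,888.00 = $5,360.15.
Excess = $5,360.15 − $3,038.35 = $2,321.81.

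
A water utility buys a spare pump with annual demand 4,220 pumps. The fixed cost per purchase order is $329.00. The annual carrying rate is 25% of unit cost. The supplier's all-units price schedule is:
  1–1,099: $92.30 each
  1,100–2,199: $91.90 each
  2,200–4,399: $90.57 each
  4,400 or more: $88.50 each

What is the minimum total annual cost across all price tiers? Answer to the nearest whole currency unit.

Holding cost per unit per year at price C is H = 0.25·C.
For each price level, check whether its EOQ is feasible; otherwise the best quantity at that price is the breakpoint.
EOQ at $92.30 = 346.9 (feasible in tier 1): TC = 4,220×$92.30 + (4,220/346.9)×329 + (346.9/2)×0.25×$92.30 = $397,510.61.
EOQ at $91.90 = 347.6 < 1100, so use break Q=1100: TC = 4,220×$91.90 + (4,220/1100.0)×329 + (1100.0/2)×0.25×$91.90 = $401,716.41.
EOQ at $90.57 = 350.2 < 2200, so use break Q=2200: TC = 4,220×$90.57 + (4,220/2200.0)×329 + (2200.0/2)×0.25×$90.57 = $407,743.23.
EOQ at $88.50 = 354.3 < 4400, so use break Q=4400: TC = 4,220×$88.50 + (4,220/4400.0)×329 + (4400.0/2)×0.25×$88.50 = $422,460.54.
Lowest total cost among the candidates is at Q = 346.9.

TC* ≈ $397,511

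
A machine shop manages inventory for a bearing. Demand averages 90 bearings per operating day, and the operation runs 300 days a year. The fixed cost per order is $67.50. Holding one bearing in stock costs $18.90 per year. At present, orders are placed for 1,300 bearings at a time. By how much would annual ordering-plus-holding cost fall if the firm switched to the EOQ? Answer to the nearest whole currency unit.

Annual demand D = 90 × 300 = 27,000.
EOQ = √(2DS/H) = √(2 × 27,000 × 67.5 / 18.9) ≈ 439.16.
Cost at Q* = (D/Q*)S + (Q*/2)H = √(2DSH) ≈ $8,300.03.
Cost at Q = 1,300: (27,000/1,300)×67.5 + (1,300/2)×18.9 = $1,401.92 + $12,285.00 = $13,686.92.
Excess = $13,686.92 − $8,300.03 = $5,386.89.

Extra cost ≈ $5,387 per year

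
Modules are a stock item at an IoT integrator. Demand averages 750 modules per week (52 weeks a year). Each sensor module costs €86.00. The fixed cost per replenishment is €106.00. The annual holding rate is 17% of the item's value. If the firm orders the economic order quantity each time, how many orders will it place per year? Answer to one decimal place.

N ≈ 51.9 orders per year

Annual demand D = 750 × 52 = 39,000.
Holding cost H = 0.17 × €86.00 = €14.6200 per unit per year.
The optimal lot size = √(2DS/H) = √(2 × 39,000 × 106 / 14.62) ≈ 752.02.
Orders per year = D / Q* = 39,000 / 752.02 ≈ 51.861.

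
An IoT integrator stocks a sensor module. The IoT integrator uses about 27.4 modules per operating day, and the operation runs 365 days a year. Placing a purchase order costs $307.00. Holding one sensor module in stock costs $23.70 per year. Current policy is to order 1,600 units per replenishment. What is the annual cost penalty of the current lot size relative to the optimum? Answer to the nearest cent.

Annual demand D = 27.4 × 365 = 10,001.
EOQ = √(2DS/H) = √(2 × 10,001 × 307 / 23.7) ≈ 509.02.
Cost at Q* = (D/Q*)S + (Q*/2)H = √(2DSH) ≈ $12,063.69.
Cost at Q = 1,600: (10,001/1,600)×307 + (1,600/2)×23.7 = $1,918.94 + $18,960.00 = $20,878.94.
Excess = $20,878.94 − $12,063.69 = $8,815.25.

Extra cost ≈ $8,815.25 per year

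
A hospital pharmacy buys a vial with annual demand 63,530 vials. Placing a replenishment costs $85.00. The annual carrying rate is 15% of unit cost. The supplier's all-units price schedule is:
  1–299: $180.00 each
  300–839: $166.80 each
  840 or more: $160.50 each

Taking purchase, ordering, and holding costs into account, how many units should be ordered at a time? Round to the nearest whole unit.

Holding cost per unit per year at price C is H = 0.15·C.
Evaluate total cost at each tier's feasible EOQ or, if the EOQ is below the tier, at the tier's minimum quantity.
Tier 1 ($180.00): EOQ = 632.5 exceeds tier's upper bound 299, so this tier is dominated.
EOQ at $166.80 = 657.0 (feasible in tier 2): TC = 63,530×$166.80 + (63,530/657.0)×85 + (657.0/2)×0.15×$166.80 = $10,613,242.32.
EOQ at $160.50 = 669.8 < 840, so use break Q=840: TC = 63,530×$160.50 + (63,530/840.0)×85 + (840.0/2)×0.15×$160.50 = $10,213,105.13.
Lowest total cost is $10,213,105.13 at Q = 840.0.

Q* ≈ 840 vials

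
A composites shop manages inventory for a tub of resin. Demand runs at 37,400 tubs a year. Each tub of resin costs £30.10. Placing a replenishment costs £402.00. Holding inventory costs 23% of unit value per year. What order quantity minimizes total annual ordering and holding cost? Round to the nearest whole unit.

Q* ≈ 2,084 tubs

Holding cost H = 0.23 × £30.10 = £6.9230 per unit per year.
EOQ = √(2DS / H) = √(2 × 37,400 × 402 / 6.923).
= √(30,069,600 / 6.923) = √4,343,434.9271 ≈ 2084.091.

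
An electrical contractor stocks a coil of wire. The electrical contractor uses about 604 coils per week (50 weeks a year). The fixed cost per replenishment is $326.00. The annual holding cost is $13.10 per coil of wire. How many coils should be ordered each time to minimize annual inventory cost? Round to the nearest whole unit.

Annual demand D = 604 × 50 = 30,200.
EOQ = √(2DS / H) = √(2 × 30,200 × 326 / 13.1).
= √(19,690,400 / 13.1) = √1,503,083.9695 ≈ 1226.003.

Q* ≈ 1,226 coils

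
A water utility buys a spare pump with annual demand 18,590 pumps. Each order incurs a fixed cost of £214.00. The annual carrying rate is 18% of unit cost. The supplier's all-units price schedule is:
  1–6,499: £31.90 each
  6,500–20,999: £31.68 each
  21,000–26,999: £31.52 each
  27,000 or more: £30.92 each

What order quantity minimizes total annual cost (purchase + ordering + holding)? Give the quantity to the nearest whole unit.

Q* ≈ 1,177 pumps

Holding cost per unit per year at price C is H = 0.18·C.
Evaluate total cost at each tier's feasible EOQ or, if the EOQ is below the tier, at the tier's minimum quantity.
EOQ at £31.90 = 1177.1 (feasible in tier 1): TC = 18,590×£31.90 + (18,590/1177.1)×214 + (1177.1/2)×0.18×£31.90 = £599,780.17.
EOQ at £31.68 = 1181.2 < 6500, so use break Q=6500: TC = 18,590×£31.68 + (18,590/6500.0)×214 + (6500.0/2)×0.18×£31.68 = £608,076.04.
EOQ at £31.52 = 1184.2 < 21000, so use break Q=21000: TC = 18,590×£31.52 + (18,590/21000.0)×214 + (21000.0/2)×0.18×£31.52 = £645,719.04.
EOQ at £30.92 = 1195.7 < 27000, so use break Q=27000: TC = 18,590×£30.92 + (18,590/27000.0)×214 + (27000.0/2)×0.18×£30.92 = £650,085.74.
Lowest total cost is £599,780.17 at Q = 1177.1.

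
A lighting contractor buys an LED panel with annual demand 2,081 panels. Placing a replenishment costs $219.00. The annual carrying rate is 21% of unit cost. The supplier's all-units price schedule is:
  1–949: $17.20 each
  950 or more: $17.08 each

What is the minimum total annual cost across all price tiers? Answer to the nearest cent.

Holding cost per unit per year at price C is H = 0.21·C.
Evaluate total cost at each tier's feasible EOQ or, if the EOQ is below the tier, at the tier's minimum quantity.
EOQ at $17.20 = 502.3 (feasible in tier 1): TC = 2,081×$17.20 + (2,081/502.3)×219 + (502.3/2)×0.21×$17.20 = $37,607.66.
EOQ at $17.08 = 504.1 < 950, so use break Q=950: TC = 2,081×$17.08 + (2,081/950.0)×219 + (950.0/2)×0.21×$17.08 = $37,726.94.
Lowest total cost among the candidates is at Q = 502.3.

TC* ≈ $37,607.66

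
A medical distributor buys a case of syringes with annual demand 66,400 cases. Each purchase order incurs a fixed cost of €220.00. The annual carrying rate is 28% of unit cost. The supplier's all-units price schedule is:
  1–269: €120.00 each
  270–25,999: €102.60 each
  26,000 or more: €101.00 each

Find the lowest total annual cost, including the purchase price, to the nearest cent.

TC* ≈ €6,841,610.97

Holding cost per unit per year at price C is H = 0.28·C.
Candidates are each tier's EOQ (if it falls in that tier) and each price-break quantity.
Tier 1 (€120.00): EOQ = 932.5 exceeds tier's upper bound 269, so this tier is dominated.
EOQ at €102.60 = 1008.5 (feasible in tier 2): TC = 66,400×€102.60 + (66,400/1008.5)×220 + (1008.5/2)×0.28×€102.60 = €6,841,610.97.
EOQ at €101.00 = 1016.4 < 26000, so use break Q=26000: TC = 66,400×€101.00 + (66,400/26000.0)×220 + (26000.0/2)×0.28×€101.00 = €7,074,601.85.
Lowest total cost among the candidates is at Q = 1008.5.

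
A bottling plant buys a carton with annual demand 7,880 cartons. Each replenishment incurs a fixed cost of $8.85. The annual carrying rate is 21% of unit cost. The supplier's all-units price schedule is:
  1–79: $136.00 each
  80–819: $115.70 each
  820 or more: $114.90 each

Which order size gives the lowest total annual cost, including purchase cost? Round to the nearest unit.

Q* ≈ 80 cartons

Holding cost per unit per year at price C is H = 0.21·C.
Candidates are each tier's EOQ (if it falls in that tier) and each price-break quantity.
EOQ at $136.00 = 69.9 (feasible in tier 1): TC = 7,880×$136.00 + (7,880/69.9)×8.85 + (69.9/2)×0.21×$136.00 = $1,073,675.85.
EOQ at $115.70 = 75.8 < 80, so use break Q=80: TC = 7,880×$115.70 + (7,880/80.0)×8.85 + (80.0/2)×0.21×$115.70 = $913,559.60.
EOQ at $114.90 = 76.0 < 820, so use break Q=820: TC = 7,880×$114.90 + (7,880/820.0)×8.85 + (820.0/2)×0.21×$114.90 = $915,389.94.
Lowest total cost is $913,559.60 at Q = 80.0.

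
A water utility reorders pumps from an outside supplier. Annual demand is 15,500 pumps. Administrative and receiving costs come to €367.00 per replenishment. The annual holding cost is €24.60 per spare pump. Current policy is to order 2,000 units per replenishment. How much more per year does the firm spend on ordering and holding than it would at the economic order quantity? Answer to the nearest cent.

EOQ = √(2DS/H) = √(2 × 15,500 × 367 / 24.6) ≈ 680.06.
Cost at Q* = (D/Q*)S + (Q*/2)H = √(2DSH) ≈ €16,729.44.
Cost at Q = 2,000: (15,500/2,000)×367 + (2,000/2)×24.6 = €2,844.25 + €24,600.00 = €27,444.25.
Excess = €27,444.25 − €16,729.44 = €10,714.81.

Extra cost ≈ €10,714.81 per year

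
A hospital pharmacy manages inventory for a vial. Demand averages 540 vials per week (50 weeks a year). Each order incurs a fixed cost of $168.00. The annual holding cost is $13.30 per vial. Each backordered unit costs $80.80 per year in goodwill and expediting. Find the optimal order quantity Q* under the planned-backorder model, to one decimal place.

Q* ≈ 891.3 vials

Annual demand D = 540 × 50 = 27,000.
With planned backorders, Q* = √(2DS/H) · √((H+B)/B).
√(2DS/H) = √(2 × 27,000 × 168 / 13.3) = 825.897.
√((H+B)/B) = √((13.3+80.8)/80.8) = 1.0792.
Q* ≈ 891.281.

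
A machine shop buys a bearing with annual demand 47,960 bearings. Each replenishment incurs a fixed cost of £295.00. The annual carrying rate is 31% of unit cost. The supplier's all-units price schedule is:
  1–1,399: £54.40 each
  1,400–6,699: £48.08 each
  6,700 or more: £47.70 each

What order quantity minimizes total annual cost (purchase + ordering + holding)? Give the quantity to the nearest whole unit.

Holding cost per unit per year at price C is H = 0.31·C.
Evaluate total cost at each tier's feasible EOQ or, if the EOQ is below the tier, at the tier's minimum quantity.
EOQ at £54.40 = 1295.3 (feasible in tier 1): TC = 47,960×£54.40 + (47,960/1295.3)×295 + (1295.3/2)×0.31×£54.40 = £2,630,868.69.
EOQ at £48.08 = 1377.9 < 1400, so use break Q=1400: TC = 47,960×£48.08 + (47,960/1400.0)×295 + (1400.0/2)×0.31×£48.08 = £2,326,456.02.
EOQ at £47.70 = 1383.3 < 6700, so use break Q=6700: TC = 47,960×£47.70 + (47,960/6700.0)×295 + (6700.0/2)×0.31×£47.70 = £2,339,340.12.
Lowest total cost is £2,326,456.02 at Q = 1400.0.

Q* ≈ 1,400 bearings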